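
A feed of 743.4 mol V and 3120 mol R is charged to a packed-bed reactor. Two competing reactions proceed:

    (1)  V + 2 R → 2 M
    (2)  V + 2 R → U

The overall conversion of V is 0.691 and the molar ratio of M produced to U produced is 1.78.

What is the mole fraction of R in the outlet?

0.68

Conversion of V: V consumed = 0.691 × 743.4 = 513.7 mol = 1ξ₁ + 1ξ₂.
Selectivity: 2ξ₁ / (1ξ₂) = 1.78 → ξ₁ = 0.89 ξ₂.
Substitute: (1·0.89 + 1) ξ₂ = 513.7 → ξ₂ = 271.8 mol, ξ₁ = 241.9 mol.
Outlet amounts (n = n₀ + Σ ν·ξ):
  V: 743.4 − 1(241.9) − 1(271.8) = 229.7
  R: 3120 − 2(241.9) − 2(271.8) = 2093
  M: 0 + 2(241.9) = 483.8
  U: 0 + 1(271.8) = 271.8
Total out = 3078 mol; y_R = 2093 / 3078 = 0.6799.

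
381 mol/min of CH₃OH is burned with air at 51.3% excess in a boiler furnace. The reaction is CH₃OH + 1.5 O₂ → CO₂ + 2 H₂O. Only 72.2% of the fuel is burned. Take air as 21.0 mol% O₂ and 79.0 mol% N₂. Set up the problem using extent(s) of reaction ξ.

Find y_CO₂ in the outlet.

Stoichiometric O₂ = 1.5 × 381 = 571.5 mol/min; O₂ fed = 571.5 × 1.513 = 864.7 mol/min.
N₂ fed = 864.7 × 79/21 = 3253 mol/min.
Fuel reacted = 0.722 × 381 → ξ = 275.1 mol/min.
Outlet (n = n₀ + ν ξ):
  CH₃OH: 381 − 1(275.1) = 105.9
  O₂: 864.7 − 1.5(275.1) = 452.1
  N₂: 3253 (inert)
  CO₂: 0 + 1(275.1) = 275.1
  H₂O: 0 + 2(275.1) = 550.2
Total out = 4636 mol/min; y_CO₂ = 275.1 / 4636 = 0.05934.

0.0593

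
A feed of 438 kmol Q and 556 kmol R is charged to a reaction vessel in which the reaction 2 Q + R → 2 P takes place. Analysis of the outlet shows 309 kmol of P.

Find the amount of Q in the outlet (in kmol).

129 kmol

For P: n = n₀ + 2ξ → 309 = 0 + 2ξ, giving ξ = 154.5 kmol.
Outlet amounts (n = n₀ + ν ξ):
  Q: 438 − 2(154.5) = 129
  R: 556 − 1(154.5) = 401.5
  P: 0 + 2(154.5) = 309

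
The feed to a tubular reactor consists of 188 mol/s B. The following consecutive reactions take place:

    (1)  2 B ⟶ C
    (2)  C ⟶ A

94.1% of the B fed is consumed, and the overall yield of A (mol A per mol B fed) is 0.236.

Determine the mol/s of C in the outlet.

44.1 mol/s

Conversion of B: B consumed = 2ξ₁ = 0.941 × 188 → ξ₁ = 88.45 mol/s.
Yield of A: 1ξ₂ / 188 = 0.236 → ξ₂ = 44.37 mol/s.
Outlet amounts (n = n₀ + Σ ν·ξ):
  B: 188 − 2(88.45) = 11.09
  C: 0 + 1(88.45) − 1(44.37) = 44.09
  A: 0 + 1(44.37) = 44.37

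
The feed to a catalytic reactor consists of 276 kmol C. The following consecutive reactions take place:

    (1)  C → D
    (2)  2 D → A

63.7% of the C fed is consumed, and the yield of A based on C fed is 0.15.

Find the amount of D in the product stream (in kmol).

93 kmol

Conversion of C: C consumed = 1ξ₁ = 0.637 × 276 → ξ₁ = 175.8 kmol.
Yield of A: 1ξ₂ / 276 = 0.15 → ξ₂ = 41.4 kmol.
Outlet amounts (n = n₀ + Σ ν·ξ):
  C: 276 − 1(175.8) = 100.2
  D: 0 + 1(175.8) − 2(41.4) = 93.01
  A: 0 + 1(41.4) = 41.4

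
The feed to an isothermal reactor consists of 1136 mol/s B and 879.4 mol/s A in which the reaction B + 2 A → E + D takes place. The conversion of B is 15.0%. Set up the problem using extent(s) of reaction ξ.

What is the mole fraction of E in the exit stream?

0.0924

B reacted = 0.15 × 1136 = 170.4 mol/s; ν_B = −1, so ξ = 170.4/1 = 170.4 mol/s.
Outlet amounts (n = n₀ + ν ξ):
  B: 1136 − 1(170.4) = 965.6
  A: 879.4 − 2(170.4) = 538.6
  E: 0 + 1(170.4) = 170.4
  D: 0 + 1(170.4) = 170.4
Total out = 1845 mol/s; y_E = 170.4 / 1845 = 0.09236.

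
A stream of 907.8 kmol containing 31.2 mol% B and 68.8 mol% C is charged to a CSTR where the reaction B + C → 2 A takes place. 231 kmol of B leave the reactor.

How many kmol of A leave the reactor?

104 kmol

For B: n = n₀ − 1ξ → 231 = 283.2 − 1ξ, giving ξ = 52.23 kmol.
Outlet amounts (n = n₀ + ν ξ):
  B: 283.2 − 1(52.23) = 231
  C: 624.6 − 1(52.23) = 572.3
  A: 0 + 2(52.23) = 104.5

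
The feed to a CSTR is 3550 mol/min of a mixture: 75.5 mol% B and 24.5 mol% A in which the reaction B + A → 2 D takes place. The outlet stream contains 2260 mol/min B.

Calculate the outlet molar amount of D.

840 mol/min

For B: n = n₀ − 1ξ → 2260 = 2680 − 1ξ, giving ξ = 420.2 mol/min.
Outlet amounts (n = n₀ + ν ξ):
  B: 2680 − 1(420.2) = 2260
  A: 869.8 − 1(420.2) = 449.5
  D: 0 + 2(420.2) = 840.5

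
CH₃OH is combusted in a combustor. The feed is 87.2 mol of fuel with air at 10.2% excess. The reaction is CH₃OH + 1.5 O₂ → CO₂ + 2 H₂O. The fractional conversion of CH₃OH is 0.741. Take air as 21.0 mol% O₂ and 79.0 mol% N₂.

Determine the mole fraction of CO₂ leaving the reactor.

0.0802

Stoichiometric O₂ = 1.5 × 87.2 = 130.8 mol; O₂ fed = 130.8 × 1.102 = 144.1 mol.
N₂ fed = 144.1 × 79/21 = 542.2 mol.
Fuel reacted = 0.741 × 87.2 → ξ = 64.62 mol.
Outlet (n = n₀ + ν ξ):
  CH₃OH: 87.2 − 1(64.62) = 22.58
  O₂: 144.1 − 1.5(64.62) = 47.22
  N₂: 542.2 (inert)
  CO₂: 0 + 1(64.62) = 64.62
  H₂O: 0 + 2(64.62) = 129.2
Total out = 805.9 mol; y_CO₂ = 64.62 / 805.9 = 0.08018.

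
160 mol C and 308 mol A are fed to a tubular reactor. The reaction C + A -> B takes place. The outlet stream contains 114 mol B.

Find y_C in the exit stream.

0.13

For B: n = n₀ + 1ξ → 114 = 0 + 1ξ, giving ξ = 114 mol.
Outlet amounts (n = n₀ + ν ξ):
  C: 160 − 1(114) = 46
  A: 308 − 1(114) = 194
  B: 0 + 1(114) = 114
Total out = 354 mol; y_C = 46 / 354 = 0.1299.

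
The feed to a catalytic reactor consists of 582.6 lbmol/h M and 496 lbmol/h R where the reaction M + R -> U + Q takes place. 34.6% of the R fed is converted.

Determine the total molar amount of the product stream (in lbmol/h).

1080 lbmol/h

R reacted = 0.346 × 496 = 171.6 lbmol/h; ν_R = −1, so ξ = 171.6/1 = 171.6 lbmol/h.
Outlet amounts (n = n₀ + ν ξ):
  M: 582.6 − 1(171.6) = 411
  R: 496 − 1(171.6) = 324.4
  U: 0 + 1(171.6) = 171.6
  Q: 0 + 1(171.6) = 171.6
Total out = 411 + 324.4 + 171.6 + 171.6 = 1079 lbmol/h.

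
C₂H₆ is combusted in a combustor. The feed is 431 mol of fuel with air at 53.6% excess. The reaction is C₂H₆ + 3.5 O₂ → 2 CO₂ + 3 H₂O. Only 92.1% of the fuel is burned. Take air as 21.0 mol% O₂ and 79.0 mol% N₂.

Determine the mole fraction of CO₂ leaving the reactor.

Stoichiometric O₂ = 3.5 × 431 = 1508 mol; O₂ fed = 1508 × 1.536 = 2317 mol.
N₂ fed = 2317 × 79/21 = 8717 mol.
Fuel reacted = 0.921 × 431 → ξ = 397 mol.
Outlet (n = n₀ + ν ξ):
  C₂H₆: 431 − 1(397) = 34.05
  O₂: 2317 − 3.5(397) = 927.7
  N₂: 8717 (inert)
  CO₂: 0 + 2(397) = 793.9
  H₂O: 0 + 3(397) = 1191
Total out = 11660 mol; y_CO₂ = 793.9 / 11660 = 0.06807.

0.0681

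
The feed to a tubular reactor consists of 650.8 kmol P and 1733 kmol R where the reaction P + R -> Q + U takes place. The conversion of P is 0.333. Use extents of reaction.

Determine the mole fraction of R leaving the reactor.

P reacted = 0.333 × 650.8 = 216.7 kmol; ν_P = −1, so ξ = 216.7/1 = 216.7 kmol.
Outlet amounts (n = n₀ + ν ξ):
  P: 650.8 − 1(216.7) = 434.1
  R: 1733 − 1(216.7) = 1516
  Q: 0 + 1(216.7) = 216.7
  U: 0 + 1(216.7) = 216.7
Total out = 2384 kmol; y_R = 1516 / 2384 = 0.6361.

0.636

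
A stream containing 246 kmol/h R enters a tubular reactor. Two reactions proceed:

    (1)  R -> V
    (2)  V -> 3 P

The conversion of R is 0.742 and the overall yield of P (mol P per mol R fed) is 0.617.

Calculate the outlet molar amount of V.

132 kmol/h

Conversion of R: R consumed = 1ξ₁ = 0.742 × 246 → ξ₁ = 182.5 kmol/h.
Yield of P: 3ξ₂ / 246 = 0.617 → ξ₂ = 50.59 kmol/h.
Outlet amounts (n = n₀ + Σ ν·ξ):
  R: 246 − 1(182.5) = 63.47
  V: 0 + 1(182.5) − 1(50.59) = 131.9
  P: 0 + 3(50.59) = 151.8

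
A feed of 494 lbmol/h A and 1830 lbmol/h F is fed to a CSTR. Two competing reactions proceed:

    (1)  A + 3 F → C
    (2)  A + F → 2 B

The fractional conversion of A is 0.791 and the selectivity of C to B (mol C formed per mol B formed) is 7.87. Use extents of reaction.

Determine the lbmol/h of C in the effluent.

Conversion of A: A consumed = 0.791 × 494 = 390.8 lbmol/h = 1ξ₁ + 1ξ₂.
Selectivity: 1ξ₁ / (2ξ₂) = 7.87 → ξ₁ = 15.74 ξ₂.
Substitute: (1·15.74 + 1) ξ₂ = 390.8 → ξ₂ = 23.34 lbmol/h, ξ₁ = 367.4 lbmol/h.
Outlet amounts (n = n₀ + Σ ν·ξ):
  A: 494 − 1(367.4) − 1(23.34) = 103.2
  F: 1830 − 3(367.4) − 1(23.34) = 704.4
  C: 0 + 1(367.4) = 367.4
  B: 0 + 2(23.34) = 46.69

367 lbmol/h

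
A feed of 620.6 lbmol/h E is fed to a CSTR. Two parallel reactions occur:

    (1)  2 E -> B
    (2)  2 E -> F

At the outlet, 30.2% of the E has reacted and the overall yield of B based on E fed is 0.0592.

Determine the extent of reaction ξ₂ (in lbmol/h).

ξ₂ = 57 lbmol/h

Yield of B: 1ξ₁ / 620.6 = 0.0592 → ξ₁ = 36.74 lbmol/h.
Conversion of E: 2ξ₁ + 2ξ₂ = 0.302 × 620.6 = 187.4 → ξ₂ = 56.97 lbmol/h.
Outlet amounts (n = n₀ + Σ ν·ξ):
  E: 620.6 − 2(36.74) − 2(56.97) = 433.2
  B: 0 + 1(36.74) = 36.74
  F: 0 + 1(56.97) = 56.97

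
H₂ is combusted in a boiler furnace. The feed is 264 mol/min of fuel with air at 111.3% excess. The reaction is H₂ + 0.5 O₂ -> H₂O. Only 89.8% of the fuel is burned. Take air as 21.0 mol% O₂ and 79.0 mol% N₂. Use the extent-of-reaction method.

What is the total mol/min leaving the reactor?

Stoichiometric O₂ = 0.5 × 264 = 132 mol/min; O₂ fed = 132 × 2.113 = 278.9 mol/min.
N₂ fed = 278.9 × 79/21 = 1049 mol/min.
Fuel reacted = 0.898 × 264 → ξ = 237.1 mol/min.
Outlet (n = n₀ + ν ξ):
  H₂: 264 − 1(237.1) = 26.93
  O₂: 278.9 − 0.5(237.1) = 160.4
  N₂: 1049 (inert)
  H₂O: 0 + 1(237.1) = 237.1
Total out = 26.93 + 160.4 + 1049 + 237.1 = 1474 mol/min.

1470 mol/min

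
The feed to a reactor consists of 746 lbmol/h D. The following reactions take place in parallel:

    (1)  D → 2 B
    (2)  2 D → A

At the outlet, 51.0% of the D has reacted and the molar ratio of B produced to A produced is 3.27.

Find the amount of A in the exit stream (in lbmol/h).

105 lbmol/h

Conversion of D: D consumed = 0.51 × 746 = 380.5 lbmol/h = 1ξ₁ + 2ξ₂.
Selectivity: 2ξ₁ / (1ξ₂) = 3.27 → ξ₁ = 1.635 ξ₂.
Substitute: (1·1.635 + 2) ξ₂ = 380.5 → ξ₂ = 104.7 lbmol/h, ξ₁ = 171.1 lbmol/h.
Outlet amounts (n = n₀ + Σ ν·ξ):
  D: 746 − 1(171.1) − 2(104.7) = 365.5
  B: 0 + 2(171.1) = 342.3
  A: 0 + 1(104.7) = 104.7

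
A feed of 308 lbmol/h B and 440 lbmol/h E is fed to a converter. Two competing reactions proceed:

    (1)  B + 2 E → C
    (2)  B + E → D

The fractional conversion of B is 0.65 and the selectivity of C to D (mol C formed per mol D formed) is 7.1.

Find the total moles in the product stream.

Conversion of B: B consumed = 0.65 × 308 = 200.2 lbmol/h = 1ξ₁ + 1ξ₂.
Selectivity: 1ξ₁ / (1ξ₂) = 7.1 → ξ₁ = 7.1 ξ₂.
Substitute: (1·7.1 + 1) ξ₂ = 200.2 → ξ₂ = 24.72 lbmol/h, ξ₁ = 175.5 lbmol/h.
Outlet amounts (n = n₀ + Σ ν·ξ):
  B: 308 − 1(175.5) − 1(24.72) = 107.8
  E: 440 − 2(175.5) − 1(24.72) = 64.32
  C: 0 + 1(175.5) = 175.5
  D: 0 + 1(24.72) = 24.72
Total out = 107.8 + 64.32 + 175.5 + 24.72 = 372.3 lbmol/h.

372 lbmol/h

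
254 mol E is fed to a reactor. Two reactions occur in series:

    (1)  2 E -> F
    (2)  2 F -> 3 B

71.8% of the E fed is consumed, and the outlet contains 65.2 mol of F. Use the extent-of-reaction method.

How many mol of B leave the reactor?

Conversion of E: E consumed = 2ξ₁ = 0.718 × 254 → ξ₁ = 91.19 mol.
F balance: n_F = 0 + 1ξ₁ − 2ξ₂ = 65.2 → ξ₂ = (1·91.19 − 65.2)/2 = 12.99 mol.
Outlet amounts (n = n₀ + Σ ν·ξ):
  E: 254 − 2(91.19) = 71.63
  F: 0 + 1(91.19) − 2(12.99) = 65.2
  B: 0 + 3(12.99) = 38.98

39 mol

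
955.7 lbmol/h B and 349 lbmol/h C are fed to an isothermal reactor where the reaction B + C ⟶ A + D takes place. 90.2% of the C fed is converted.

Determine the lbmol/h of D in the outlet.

C reacted = 0.902 × 349 = 314.8 lbmol/h; ν_C = −1, so ξ = 314.8/1 = 314.8 lbmol/h.
Outlet amounts (n = n₀ + ν ξ):
  B: 955.7 − 1(314.8) = 640.9
  C: 349 − 1(314.8) = 34.2
  A: 0 + 1(314.8) = 314.8
  D: 0 + 1(314.8) = 314.8

315 lbmol/h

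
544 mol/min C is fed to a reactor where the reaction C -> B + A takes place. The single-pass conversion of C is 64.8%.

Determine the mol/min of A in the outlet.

353 mol/min

C reacted = 0.648 × 544 = 352.5 mol/min; ν_C = −1, so ξ = 352.5/1 = 352.5 mol/min.
Outlet amounts (n = n₀ + ν ξ):
  C: 544 − 1(352.5) = 191.5
  B: 0 + 1(352.5) = 352.5
  A: 0 + 1(352.5) = 352.5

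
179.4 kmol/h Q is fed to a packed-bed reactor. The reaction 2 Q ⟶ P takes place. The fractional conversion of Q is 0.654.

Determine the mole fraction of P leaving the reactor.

Q reacted = 0.654 × 179.4 = 117.3 kmol/h; ν_Q = −2, so ξ = 117.3/2 = 58.66 kmol/h.
Outlet amounts (n = n₀ + ν ξ):
  Q: 179.4 − 2(58.66) = 62.07
  P: 0 + 1(58.66) = 58.66
Total out = 120.7 kmol/h; y_P = 58.66 / 120.7 = 0.4859.

0.486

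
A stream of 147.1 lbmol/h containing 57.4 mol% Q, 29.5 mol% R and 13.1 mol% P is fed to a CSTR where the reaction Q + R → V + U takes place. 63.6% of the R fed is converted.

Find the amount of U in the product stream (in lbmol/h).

27.6 lbmol/h

R reacted = 0.636 × 43.39 = 27.6 lbmol/h; ν_R = −1, so ξ = 27.6/1 = 27.6 lbmol/h.
Outlet amounts (n = n₀ + ν ξ):
  Q: 84.44 − 1(27.6) = 56.84
  R: 43.39 − 1(27.6) = 15.8
  V: 0 + 1(27.6) = 27.6
  U: 0 + 1(27.6) = 27.6
  P: 19.27 (inert)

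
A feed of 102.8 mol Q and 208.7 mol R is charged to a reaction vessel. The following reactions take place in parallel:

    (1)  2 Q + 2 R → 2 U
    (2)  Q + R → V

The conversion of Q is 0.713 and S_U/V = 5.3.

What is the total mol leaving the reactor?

Conversion of Q: Q consumed = 0.713 × 102.8 = 73.3 mol = 2ξ₁ + 1ξ₂.
Selectivity: 2ξ₁ / (1ξ₂) = 5.3 → ξ₁ = 2.65 ξ₂.
Substitute: (2·2.65 + 1) ξ₂ = 73.3 → ξ₂ = 11.63 mol, ξ₁ = 30.83 mol.
Outlet amounts (n = n₀ + Σ ν·ξ):
  Q: 102.8 − 2(30.83) − 1(11.63) = 29.5
  R: 208.7 − 2(30.83) − 1(11.63) = 135.4
  U: 0 + 2(30.83) = 61.66
  V: 0 + 1(11.63) = 11.63
Total out = 29.5 + 135.4 + 61.66 + 11.63 = 238.2 mol.

238 mol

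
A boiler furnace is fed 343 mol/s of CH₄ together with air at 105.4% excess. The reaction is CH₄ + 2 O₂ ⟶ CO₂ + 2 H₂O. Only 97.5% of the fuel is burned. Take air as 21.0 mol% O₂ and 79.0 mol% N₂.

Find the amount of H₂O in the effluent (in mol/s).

669 mol/s

Stoichiometric O₂ = 2 × 343 = 686 mol/s; O₂ fed = 686 × 2.054 = 1409 mol/s.
N₂ fed = 1409 × 79/21 = 5301 mol/s.
Fuel reacted = 0.975 × 343 → ξ = 334.4 mol/s.
Outlet (n = n₀ + ν ξ):
  CH₄: 343 − 1(334.4) = 8.575
  O₂: 1409 − 2(334.4) = 740.2
  N₂: 5301 (inert)
  CO₂: 0 + 1(334.4) = 334.4
  H₂O: 0 + 2(334.4) = 668.9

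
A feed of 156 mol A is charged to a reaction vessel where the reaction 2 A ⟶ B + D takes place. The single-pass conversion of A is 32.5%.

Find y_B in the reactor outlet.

0.163

A reacted = 0.325 × 156 = 50.7 mol; ν_A = −2, so ξ = 50.7/2 = 25.35 mol.
Outlet amounts (n = n₀ + ν ξ):
  A: 156 − 2(25.35) = 105.3
  B: 0 + 1(25.35) = 25.35
  D: 0 + 1(25.35) = 25.35
Total out = 156 mol; y_B = 25.35 / 156 = 0.1625.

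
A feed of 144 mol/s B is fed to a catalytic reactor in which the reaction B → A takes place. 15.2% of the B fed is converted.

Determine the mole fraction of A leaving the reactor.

B reacted = 0.152 × 144 = 21.89 mol/s; ν_B = −1, so ξ = 21.89/1 = 21.89 mol/s.
Outlet amounts (n = n₀ + ν ξ):
  B: 144 − 1(21.89) = 122.1
  A: 0 + 1(21.89) = 21.89
Total out = 144 mol/s; y_A = 21.89 / 144 = 0.152.

0.152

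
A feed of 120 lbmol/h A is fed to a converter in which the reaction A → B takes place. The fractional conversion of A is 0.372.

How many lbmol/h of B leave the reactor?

44.6 lbmol/h

A reacted = 0.372 × 120 = 44.64 lbmol/h; ν_A = −1, so ξ = 44.64/1 = 44.64 lbmol/h.
Outlet amounts (n = n₀ + ν ξ):
  A: 120 − 1(44.64) = 75.36
  B: 0 + 1(44.64) = 44.64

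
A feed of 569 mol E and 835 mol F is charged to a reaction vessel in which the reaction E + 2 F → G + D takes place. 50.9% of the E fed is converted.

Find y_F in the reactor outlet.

0.23

E reacted = 0.509 × 569 = 289.6 mol; ν_E = −1, so ξ = 289.6/1 = 289.6 mol.
Outlet amounts (n = n₀ + ν ξ):
  E: 569 − 1(289.6) = 279.4
  F: 835 − 2(289.6) = 255.8
  G: 0 + 1(289.6) = 289.6
  D: 0 + 1(289.6) = 289.6
Total out = 1114 mol; y_F = 255.8 / 1114 = 0.2295.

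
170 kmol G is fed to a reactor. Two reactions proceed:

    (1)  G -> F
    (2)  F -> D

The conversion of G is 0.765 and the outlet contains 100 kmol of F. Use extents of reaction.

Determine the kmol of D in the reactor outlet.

30.1 kmol

Conversion of G: G consumed = 1ξ₁ = 0.765 × 170 → ξ₁ = 130.1 kmol.
F balance: n_F = 0 + 1ξ₁ − 1ξ₂ = 100 → ξ₂ = (1·130.1 − 100)/1 = 30.05 kmol.
Outlet amounts (n = n₀ + Σ ν·ξ):
  G: 170 − 1(130.1) = 39.95
  F: 0 + 1(130.1) − 1(30.05) = 100
  D: 0 + 1(30.05) = 30.05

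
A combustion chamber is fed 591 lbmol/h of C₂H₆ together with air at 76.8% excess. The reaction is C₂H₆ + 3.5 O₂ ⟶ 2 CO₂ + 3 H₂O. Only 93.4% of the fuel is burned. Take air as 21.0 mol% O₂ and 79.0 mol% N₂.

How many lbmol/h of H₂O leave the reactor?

1660 lbmol/h

Stoichiometric O₂ = 3.5 × 591 = 2068 lbmol/h; O₂ fed = 2068 × 1.768 = 3657 lbmol/h.
N₂ fed = 3657 × 79/21 = 13760 lbmol/h.
Fuel reacted = 0.934 × 591 → ξ = 552 lbmol/h.
Outlet (n = n₀ + ν ξ):
  C₂H₆: 591 − 1(552) = 39.01
  O₂: 3657 − 3.5(552) = 1725
  N₂: 13760 (inert)
  CO₂: 0 + 2(552) = 1104
  H₂O: 0 + 3(552) = 1656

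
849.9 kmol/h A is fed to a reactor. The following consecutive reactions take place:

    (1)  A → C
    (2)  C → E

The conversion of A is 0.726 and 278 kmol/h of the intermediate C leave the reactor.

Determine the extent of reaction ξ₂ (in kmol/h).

Conversion of A: A consumed = 1ξ₁ = 0.726 × 849.9 → ξ₁ = 617 kmol/h.
C balance: n_C = 0 + 1ξ₁ − 1ξ₂ = 278 → ξ₂ = (1·617 − 278)/1 = 339 kmol/h.
Outlet amounts (n = n₀ + Σ ν·ξ):
  A: 849.9 − 1(617) = 232.9
  C: 0 + 1(617) − 1(339) = 278
  E: 0 + 1(339) = 339

ξ₂ = 339 kmol/h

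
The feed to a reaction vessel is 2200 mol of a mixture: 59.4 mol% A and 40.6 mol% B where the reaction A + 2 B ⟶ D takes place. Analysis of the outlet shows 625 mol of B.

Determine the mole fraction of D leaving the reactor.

0.0694

For B: n = n₀ − 2ξ → 625 = 893.2 − 2ξ, giving ξ = 134.1 mol.
Outlet amounts (n = n₀ + ν ξ):
  A: 1307 − 1(134.1) = 1173
  B: 893.2 − 2(134.1) = 625
  D: 0 + 1(134.1) = 134.1
Total out = 1932 mol; y_D = 134.1 / 1932 = 0.06942.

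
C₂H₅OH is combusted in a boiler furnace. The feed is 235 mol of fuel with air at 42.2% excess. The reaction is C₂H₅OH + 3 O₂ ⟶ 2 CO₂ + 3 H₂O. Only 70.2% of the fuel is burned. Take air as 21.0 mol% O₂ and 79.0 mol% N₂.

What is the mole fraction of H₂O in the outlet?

Stoichiometric O₂ = 3 × 235 = 705 mol; O₂ fed = 705 × 1.422 = 1003 mol.
N₂ fed = 1003 × 79/21 = 3771 mol.
Fuel reacted = 0.702 × 235 → ξ = 165 mol.
Outlet (n = n₀ + ν ξ):
  C₂H₅OH: 235 − 1(165) = 70.03
  O₂: 1003 − 3(165) = 507.6
  N₂: 3771 (inert)
  CO₂: 0 + 2(165) = 329.9
  H₂O: 0 + 3(165) = 494.9
Total out = 5174 mol; y_H₂O = 494.9 / 5174 = 0.09566.

0.0957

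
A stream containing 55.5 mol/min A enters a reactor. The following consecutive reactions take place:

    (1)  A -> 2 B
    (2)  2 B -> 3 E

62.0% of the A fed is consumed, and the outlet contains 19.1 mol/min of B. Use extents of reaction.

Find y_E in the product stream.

0.65

Conversion of A: A consumed = 1ξ₁ = 0.62 × 55.5 → ξ₁ = 34.41 mol/min.
B balance: n_B = 0 + 2ξ₁ − 2ξ₂ = 19.1 → ξ₂ = (2·34.41 − 19.1)/2 = 24.86 mol/min.
Outlet amounts (n = n₀ + Σ ν·ξ):
  A: 55.5 − 1(34.41) = 21.09
  B: 0 + 2(34.41) − 2(24.86) = 19.1
  E: 0 + 3(24.86) = 74.58
Total out = 114.8 mol/min; y_E = 74.58 / 114.8 = 0.6498.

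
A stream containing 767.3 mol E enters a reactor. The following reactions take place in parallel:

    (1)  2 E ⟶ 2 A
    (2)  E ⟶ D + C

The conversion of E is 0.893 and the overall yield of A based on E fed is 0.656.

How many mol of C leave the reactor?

182 mol

Yield of A: 2ξ₁ / 767.3 = 0.656 → ξ₁ = 251.7 mol.
Conversion of E: 2ξ₁ + 1ξ₂ = 0.893 × 767.3 = 685.2 → ξ₂ = 181.9 mol.
Outlet amounts (n = n₀ + Σ ν·ξ):
  E: 767.3 − 2(251.7) − 1(181.9) = 82.1
  A: 0 + 2(251.7) = 503.3
  D: 0 + 1(181.9) = 181.9
  C: 0 + 1(181.9) = 181.9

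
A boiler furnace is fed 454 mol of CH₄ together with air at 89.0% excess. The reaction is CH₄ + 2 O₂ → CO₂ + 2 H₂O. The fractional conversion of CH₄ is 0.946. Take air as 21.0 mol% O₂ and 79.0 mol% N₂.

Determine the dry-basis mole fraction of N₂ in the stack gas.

Stoichiometric O₂ = 2 × 454 = 908 mol; O₂ fed = 908 × 1.890 = 1716 mol.
N₂ fed = 1716 × 79/21 = 6456 mol.
Fuel reacted = 0.946 × 454 → ξ = 429.5 mol.
Outlet (n = n₀ + ν ξ):
  CH₄: 454 − 1(429.5) = 24.52
  O₂: 1716 − 2(429.5) = 857.2
  N₂: 6456 (inert)
  CO₂: 0 + 1(429.5) = 429.5
  H₂O: 0 + 2(429.5) = 859
Dry total = 7767 mol; y_N₂ (dry) = 6456 / 7767 = 0.8312.

0.831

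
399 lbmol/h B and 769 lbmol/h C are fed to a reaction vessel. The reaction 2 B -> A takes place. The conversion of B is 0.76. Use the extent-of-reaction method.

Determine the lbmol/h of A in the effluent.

152 lbmol/h

B reacted = 0.76 × 399 = 303.2 lbmol/h; ν_B = −2, so ξ = 303.2/2 = 151.6 lbmol/h.
Outlet amounts (n = n₀ + ν ξ):
  B: 399 − 2(151.6) = 95.76
  A: 0 + 1(151.6) = 151.6
  C: 769 (inert)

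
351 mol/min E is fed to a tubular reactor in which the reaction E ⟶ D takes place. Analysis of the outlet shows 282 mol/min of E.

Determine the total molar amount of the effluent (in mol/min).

351 mol/min

For E: n = n₀ − 1ξ → 282 = 351 − 1ξ, giving ξ = 69 mol/min.
Outlet amounts (n = n₀ + ν ξ):
  E: 351 − 1(69) = 282
  D: 0 + 1(69) = 69
Total out = 282 + 69 = 351 mol/min.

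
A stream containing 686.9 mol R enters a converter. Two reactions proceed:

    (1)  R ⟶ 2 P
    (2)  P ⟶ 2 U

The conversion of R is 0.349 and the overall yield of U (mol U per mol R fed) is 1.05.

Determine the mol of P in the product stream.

Conversion of R: R consumed = 1ξ₁ = 0.349 × 686.9 → ξ₁ = 239.7 mol.
Yield of U: 2ξ₂ / 686.9 = 1.05 → ξ₂ = 360.6 mol.
Outlet amounts (n = n₀ + Σ ν·ξ):
  R: 686.9 − 1(239.7) = 447.2
  P: 0 + 2(239.7) − 1(360.6) = 118.8
  U: 0 + 2(360.6) = 721.2

119 mol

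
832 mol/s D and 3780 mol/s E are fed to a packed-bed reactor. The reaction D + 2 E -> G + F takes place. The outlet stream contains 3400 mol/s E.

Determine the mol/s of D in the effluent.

For E: n = n₀ − 2ξ → 3400 = 3780 − 2ξ, giving ξ = 190 mol/s.
Outlet amounts (n = n₀ + ν ξ):
  D: 832 − 1(190) = 642
  E: 3780 − 2(190) = 3400
  G: 0 + 1(190) = 190
  F: 0 + 1(190) = 190

642 mol/s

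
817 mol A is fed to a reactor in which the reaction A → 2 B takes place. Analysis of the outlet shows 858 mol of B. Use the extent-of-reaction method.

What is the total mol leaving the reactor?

1250 mol

For B: n = n₀ + 2ξ → 858 = 0 + 2ξ, giving ξ = 429 mol.
Outlet amounts (n = n₀ + ν ξ):
  A: 817 − 1(429) = 388
  B: 0 + 2(429) = 858
Total out = 388 + 858 = 1246 mol.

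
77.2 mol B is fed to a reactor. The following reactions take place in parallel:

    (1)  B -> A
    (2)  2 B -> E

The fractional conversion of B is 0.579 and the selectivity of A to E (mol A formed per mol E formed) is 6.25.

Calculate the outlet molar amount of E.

Conversion of B: B consumed = 0.579 × 77.2 = 44.7 mol = 1ξ₁ + 2ξ₂.
Selectivity: 1ξ₁ / (1ξ₂) = 6.25 → ξ₁ = 6.25 ξ₂.
Substitute: (1·6.25 + 2) ξ₂ = 44.7 → ξ₂ = 5.418 mol, ξ₁ = 33.86 mol.
Outlet amounts (n = n₀ + Σ ν·ξ):
  B: 77.2 − 1(33.86) − 2(5.418) = 32.5
  A: 0 + 1(33.86) = 33.86
  E: 0 + 1(5.418) = 5.418

5.42 mol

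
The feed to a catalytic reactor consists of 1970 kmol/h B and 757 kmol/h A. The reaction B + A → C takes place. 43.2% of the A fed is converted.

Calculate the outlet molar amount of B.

1640 kmol/h

A reacted = 0.432 × 757 = 327 kmol/h; ν_A = −1, so ξ = 327/1 = 327 kmol/h.
Outlet amounts (n = n₀ + ν ξ):
  B: 1970 − 1(327) = 1643
  A: 757 − 1(327) = 430
  C: 0 + 1(327) = 327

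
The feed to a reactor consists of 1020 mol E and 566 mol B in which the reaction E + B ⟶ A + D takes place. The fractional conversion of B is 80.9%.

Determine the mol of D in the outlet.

458 mol

B reacted = 0.809 × 566 = 457.9 mol; ν_B = −1, so ξ = 457.9/1 = 457.9 mol.
Outlet amounts (n = n₀ + ν ξ):
  E: 1020 − 1(457.9) = 562.1
  B: 566 − 1(457.9) = 108.1
  A: 0 + 1(457.9) = 457.9
  D: 0 + 1(457.9) = 457.9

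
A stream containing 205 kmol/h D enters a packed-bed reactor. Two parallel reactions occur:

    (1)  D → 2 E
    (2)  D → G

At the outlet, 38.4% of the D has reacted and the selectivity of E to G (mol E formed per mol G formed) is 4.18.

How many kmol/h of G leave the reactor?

25.5 kmol/h

Conversion of D: D consumed = 0.384 × 205 = 78.72 kmol/h = 1ξ₁ + 1ξ₂.
Selectivity: 2ξ₁ / (1ξ₂) = 4.18 → ξ₁ = 2.09 ξ₂.
Substitute: (1·2.09 + 1) ξ₂ = 78.72 → ξ₂ = 25.48 kmol/h, ξ₁ = 53.24 kmol/h.
Outlet amounts (n = n₀ + Σ ν·ξ):
  D: 205 − 1(53.24) − 1(25.48) = 126.3
  E: 0 + 2(53.24) = 106.5
  G: 0 + 1(25.48) = 25.48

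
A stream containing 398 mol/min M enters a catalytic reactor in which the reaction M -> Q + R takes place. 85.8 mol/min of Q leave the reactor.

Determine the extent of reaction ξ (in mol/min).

For Q: n = n₀ + 1ξ → 85.8 = 0 + 1ξ, giving ξ = 85.8 mol/min.
Outlet amounts (n = n₀ + ν ξ):
  M: 398 − 1(85.8) = 312.2
  Q: 0 + 1(85.8) = 85.8
  R: 0 + 1(85.8) = 85.8

ξ = 85.8 mol/min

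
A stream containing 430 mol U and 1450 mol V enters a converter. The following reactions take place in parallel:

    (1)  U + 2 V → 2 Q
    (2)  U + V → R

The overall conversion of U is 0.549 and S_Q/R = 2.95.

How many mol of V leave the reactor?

Conversion of U: U consumed = 0.549 × 430 = 236.1 mol = 1ξ₁ + 1ξ₂.
Selectivity: 2ξ₁ / (1ξ₂) = 2.95 → ξ₁ = 1.475 ξ₂.
Substitute: (1·1.475 + 1) ξ₂ = 236.1 → ξ₂ = 95.38 mol, ξ₁ = 140.7 mol.
Outlet amounts (n = n₀ + Σ ν·ξ):
  U: 430 − 1(140.7) − 1(95.38) = 193.9
  V: 1450 − 2(140.7) − 1(95.38) = 1073
  Q: 0 + 2(140.7) = 281.4
  R: 0 + 1(95.38) = 95.38

1070 mol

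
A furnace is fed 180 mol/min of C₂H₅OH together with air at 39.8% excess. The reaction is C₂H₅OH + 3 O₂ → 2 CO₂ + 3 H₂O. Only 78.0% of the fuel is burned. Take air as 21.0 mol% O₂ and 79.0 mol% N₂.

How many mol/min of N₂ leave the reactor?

2840 mol/min

Stoichiometric O₂ = 3 × 180 = 540 mol/min; O₂ fed = 540 × 1.398 = 754.9 mol/min.
N₂ fed = 754.9 × 79/21 = 2840 mol/min.
Fuel reacted = 0.78 × 180 → ξ = 140.4 mol/min.
Outlet (n = n₀ + ν ξ):
  C₂H₅OH: 180 − 1(140.4) = 39.6
  O₂: 754.9 − 3(140.4) = 333.7
  N₂: 2840 (inert)
  CO₂: 0 + 2(140.4) = 280.8
  H₂O: 0 + 3(140.4) = 421.2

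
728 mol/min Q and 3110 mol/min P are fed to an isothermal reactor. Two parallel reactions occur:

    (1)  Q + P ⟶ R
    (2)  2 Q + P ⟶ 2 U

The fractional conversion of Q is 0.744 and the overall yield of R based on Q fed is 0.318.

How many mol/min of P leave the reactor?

Yield of R: 1ξ₁ / 728 = 0.318 → ξ₁ = 231.5 mol/min.
Conversion of Q: 1ξ₁ + 2ξ₂ = 0.744 × 728 = 541.6 → ξ₂ = 155.1 mol/min.
Outlet amounts (n = n₀ + Σ ν·ξ):
  Q: 728 − 1(231.5) − 2(155.1) = 186.4
  P: 3110 − 1(231.5) − 1(155.1) = 2723
  R: 0 + 1(231.5) = 231.5
  U: 0 + 2(155.1) = 310.1

2720 mol/min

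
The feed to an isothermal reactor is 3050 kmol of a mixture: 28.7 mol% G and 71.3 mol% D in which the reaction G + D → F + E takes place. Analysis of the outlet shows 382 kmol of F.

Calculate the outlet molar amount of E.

382 kmol

For F: n = n₀ + 1ξ → 382 = 0 + 1ξ, giving ξ = 382 kmol.
Outlet amounts (n = n₀ + ν ξ):
  G: 875.4 − 1(382) = 493.4
  D: 2175 − 1(382) = 1793
  F: 0 + 1(382) = 382
  E: 0 + 1(382) = 382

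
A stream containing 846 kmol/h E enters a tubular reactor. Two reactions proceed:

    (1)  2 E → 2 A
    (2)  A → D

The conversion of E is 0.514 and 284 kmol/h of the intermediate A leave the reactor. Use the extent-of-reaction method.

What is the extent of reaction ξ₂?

Conversion of E: E consumed = 2ξ₁ = 0.514 × 846 → ξ₁ = 217.4 kmol/h.
A balance: n_A = 0 + 2ξ₁ − 1ξ₂ = 284 → ξ₂ = (2·217.4 − 284)/1 = 150.8 kmol/h.
Outlet amounts (n = n₀ + Σ ν·ξ):
  E: 846 − 2(217.4) = 411.2
  A: 0 + 2(217.4) − 1(150.8) = 284
  D: 0 + 1(150.8) = 150.8

ξ₂ = 151 kmol/h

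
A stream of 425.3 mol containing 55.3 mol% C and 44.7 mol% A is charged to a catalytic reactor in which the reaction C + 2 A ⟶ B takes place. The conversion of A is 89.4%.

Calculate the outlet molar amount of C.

150 mol

A reacted = 0.894 × 190.1 = 170 mol; ν_A = −2, so ξ = 170/2 = 84.98 mol.
Outlet amounts (n = n₀ + ν ξ):
  C: 235.2 − 1(84.98) = 150.2
  A: 190.1 − 2(84.98) = 20.15
  B: 0 + 1(84.98) = 84.98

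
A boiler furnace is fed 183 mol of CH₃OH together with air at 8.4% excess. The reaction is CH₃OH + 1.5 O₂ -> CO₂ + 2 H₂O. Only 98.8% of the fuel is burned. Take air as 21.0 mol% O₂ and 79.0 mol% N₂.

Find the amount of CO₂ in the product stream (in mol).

181 mol

Stoichiometric O₂ = 1.5 × 183 = 274.5 mol; O₂ fed = 274.5 × 1.084 = 297.6 mol.
N₂ fed = 297.6 × 79/21 = 1119 mol.
Fuel reacted = 0.988 × 183 → ξ = 180.8 mol.
Outlet (n = n₀ + ν ξ):
  CH₃OH: 183 − 1(180.8) = 2.196
  O₂: 297.6 − 1.5(180.8) = 26.35
  N₂: 1119 (inert)
  CO₂: 0 + 1(180.8) = 180.8
  H₂O: 0 + 2(180.8) = 361.6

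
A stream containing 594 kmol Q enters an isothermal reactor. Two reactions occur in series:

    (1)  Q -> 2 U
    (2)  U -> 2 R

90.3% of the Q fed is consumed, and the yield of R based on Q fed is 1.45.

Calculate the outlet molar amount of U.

642 kmol

Conversion of Q: Q consumed = 1ξ₁ = 0.903 × 594 → ξ₁ = 536.4 kmol.
Yield of R: 2ξ₂ / 594 = 1.45 → ξ₂ = 430.6 kmol.
Outlet amounts (n = n₀ + Σ ν·ξ):
  Q: 594 − 1(536.4) = 57.62
  U: 0 + 2(536.4) − 1(430.6) = 642.1
  R: 0 + 2(430.6) = 861.3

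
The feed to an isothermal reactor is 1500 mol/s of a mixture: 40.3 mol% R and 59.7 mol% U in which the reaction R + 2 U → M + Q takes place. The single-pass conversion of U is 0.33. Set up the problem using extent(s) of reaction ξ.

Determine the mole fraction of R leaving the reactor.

0.338

U reacted = 0.33 × 895.5 = 295.5 mol/s; ν_U = −2, so ξ = 295.5/2 = 147.8 mol/s.
Outlet amounts (n = n₀ + ν ξ):
  R: 604.5 − 1(147.8) = 456.7
  U: 895.5 − 2(147.8) = 600
  M: 0 + 1(147.8) = 147.8
  Q: 0 + 1(147.8) = 147.8
Total out = 1352 mol/s; y_R = 456.7 / 1352 = 0.3378.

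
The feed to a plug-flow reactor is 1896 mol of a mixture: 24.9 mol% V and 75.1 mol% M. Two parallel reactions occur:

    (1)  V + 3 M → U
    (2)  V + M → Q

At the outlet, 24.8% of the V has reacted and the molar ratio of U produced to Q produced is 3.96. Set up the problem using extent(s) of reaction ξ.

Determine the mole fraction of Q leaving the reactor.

Conversion of V: V consumed = 0.248 × 472.1 = 117.1 mol = 1ξ₁ + 1ξ₂.
Selectivity: 1ξ₁ / (1ξ₂) = 3.96 → ξ₁ = 3.96 ξ₂.
Substitute: (1·3.96 + 1) ξ₂ = 117.1 → ξ₂ = 23.61 mol, ξ₁ = 93.48 mol.
Outlet amounts (n = n₀ + Σ ν·ξ):
  V: 472.1 − 1(93.48) − 1(23.61) = 355
  M: 1424 − 3(93.48) − 1(23.61) = 1120
  U: 0 + 1(93.48) = 93.48
  Q: 0 + 1(23.61) = 23.61
Total out = 1592 mol; y_Q = 23.61 / 1592 = 0.01483.

0.0148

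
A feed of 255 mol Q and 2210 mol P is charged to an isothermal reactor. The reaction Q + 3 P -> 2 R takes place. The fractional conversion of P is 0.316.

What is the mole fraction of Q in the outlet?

0.0111

P reacted = 0.316 × 2210 = 698.4 mol; ν_P = −3, so ξ = 698.4/3 = 232.8 mol.
Outlet amounts (n = n₀ + ν ξ):
  Q: 255 − 1(232.8) = 22.21
  P: 2210 − 3(232.8) = 1512
  R: 0 + 2(232.8) = 465.6
Total out = 1999 mol; y_Q = 22.21 / 1999 = 0.01111.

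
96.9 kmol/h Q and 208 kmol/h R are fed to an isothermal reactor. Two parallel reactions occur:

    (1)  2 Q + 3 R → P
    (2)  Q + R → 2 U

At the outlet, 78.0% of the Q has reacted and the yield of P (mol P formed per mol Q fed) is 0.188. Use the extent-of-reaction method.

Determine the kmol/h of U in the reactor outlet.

78.3 kmol/h

Yield of P: 1ξ₁ / 96.9 = 0.188 → ξ₁ = 18.22 kmol/h.
Conversion of Q: 2ξ₁ + 1ξ₂ = 0.78 × 96.9 = 75.58 → ξ₂ = 39.15 kmol/h.
Outlet amounts (n = n₀ + Σ ν·ξ):
  Q: 96.9 − 2(18.22) − 1(39.15) = 21.32
  R: 208 − 3(18.22) − 1(39.15) = 114.2
  P: 0 + 1(18.22) = 18.22
  U: 0 + 2(39.15) = 78.3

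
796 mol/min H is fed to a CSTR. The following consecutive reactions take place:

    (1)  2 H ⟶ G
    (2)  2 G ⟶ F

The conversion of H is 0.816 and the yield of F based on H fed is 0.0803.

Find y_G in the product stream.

Conversion of H: H consumed = 2ξ₁ = 0.816 × 796 → ξ₁ = 324.8 mol/min.
Yield of F: 1ξ₂ / 796 = 0.0803 → ξ₂ = 63.92 mol/min.
Outlet amounts (n = n₀ + Σ ν·ξ):
  H: 796 − 2(324.8) = 146.5
  G: 0 + 1(324.8) − 2(63.92) = 196.9
  F: 0 + 1(63.92) = 63.92
Total out = 407.3 mol/min; y_G = 196.9 / 407.3 = 0.4835.

0.483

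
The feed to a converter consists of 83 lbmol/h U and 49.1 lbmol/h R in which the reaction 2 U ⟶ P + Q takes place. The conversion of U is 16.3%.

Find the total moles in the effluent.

U reacted = 0.163 × 83 = 13.53 lbmol/h; ν_U = −2, so ξ = 13.53/2 = 6.764 lbmol/h.
Outlet amounts (n = n₀ + ν ξ):
  U: 83 − 2(6.764) = 69.47
  P: 0 + 1(6.764) = 6.764
  Q: 0 + 1(6.764) = 6.764
  R: 49.1 (inert)
Total out = 69.47 + 6.764 + 6.764 + 49.1 = 132.1 lbmol/h.

132 lbmol/h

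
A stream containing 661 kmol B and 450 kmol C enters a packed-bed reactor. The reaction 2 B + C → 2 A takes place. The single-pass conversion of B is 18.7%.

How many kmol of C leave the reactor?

B reacted = 0.187 × 661 = 123.6 kmol; ν_B = −2, so ξ = 123.6/2 = 61.8 kmol.
Outlet amounts (n = n₀ + ν ξ):
  B: 661 − 2(61.8) = 537.4
  C: 450 − 1(61.8) = 388.2
  A: 0 + 2(61.8) = 123.6

388 kmol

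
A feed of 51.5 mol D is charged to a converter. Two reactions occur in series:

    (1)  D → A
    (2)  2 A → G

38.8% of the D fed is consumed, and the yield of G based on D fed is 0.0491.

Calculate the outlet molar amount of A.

Conversion of D: D consumed = 1ξ₁ = 0.388 × 51.5 → ξ₁ = 19.98 mol.
Yield of G: 1ξ₂ / 51.5 = 0.0491 → ξ₂ = 2.529 mol.
Outlet amounts (n = n₀ + Σ ν·ξ):
  D: 51.5 − 1(19.98) = 31.52
  A: 0 + 1(19.98) − 2(2.529) = 14.92
  G: 0 + 1(2.529) = 2.529

14.9 mol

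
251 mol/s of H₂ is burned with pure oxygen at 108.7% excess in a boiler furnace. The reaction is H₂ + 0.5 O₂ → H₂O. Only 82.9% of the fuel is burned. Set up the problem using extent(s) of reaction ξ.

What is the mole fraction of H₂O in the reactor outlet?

0.509

Stoichiometric O₂ = 0.5 × 251 = 125.5 mol/s; O₂ fed = 125.5 × 2.087 = 261.9 mol/s.
Fuel reacted = 0.829 × 251 → ξ = 208.1 mol/s.
Outlet (n = n₀ + ν ξ):
  H₂: 251 − 1(208.1) = 42.92
  O₂: 261.9 − 0.5(208.1) = 157.9
  H₂O: 0 + 1(208.1) = 208.1
Total out = 408.9 mol/s; y_H₂O = 208.1 / 408.9 = 0.5089.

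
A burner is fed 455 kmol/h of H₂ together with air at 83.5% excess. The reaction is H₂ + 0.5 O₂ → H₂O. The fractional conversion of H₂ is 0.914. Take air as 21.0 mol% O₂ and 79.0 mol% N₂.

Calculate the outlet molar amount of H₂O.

416 kmol/h

Stoichiometric O₂ = 0.5 × 455 = 227.5 kmol/h; O₂ fed = 227.5 × 1.835 = 417.5 kmol/h.
N₂ fed = 417.5 × 79/21 = 1570 kmol/h.
Fuel reacted = 0.914 × 455 → ξ = 415.9 kmol/h.
Outlet (n = n₀ + ν ξ):
  H₂: 455 − 1(415.9) = 39.13
  O₂: 417.5 − 0.5(415.9) = 209.5
  N₂: 1570 (inert)
  H₂O: 0 + 1(415.9) = 415.9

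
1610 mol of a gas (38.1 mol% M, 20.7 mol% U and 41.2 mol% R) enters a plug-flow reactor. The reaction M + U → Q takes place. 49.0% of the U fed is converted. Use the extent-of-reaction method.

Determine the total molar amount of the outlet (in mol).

1450 mol

U reacted = 0.49 × 333.3 = 163.3 mol; ν_U = −1, so ξ = 163.3/1 = 163.3 mol.
Outlet amounts (n = n₀ + ν ξ):
  M: 613.4 − 1(163.3) = 450.1
  U: 333.3 − 1(163.3) = 170
  Q: 0 + 1(163.3) = 163.3
  R: 663.3 (inert)
Total out = 450.1 + 170 + 163.3 + 663.3 = 1447 mol.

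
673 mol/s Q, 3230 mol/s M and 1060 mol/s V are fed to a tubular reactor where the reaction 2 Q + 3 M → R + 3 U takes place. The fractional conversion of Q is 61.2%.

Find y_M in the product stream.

0.549

Q reacted = 0.612 × 673 = 411.9 mol/s; ν_Q = −2, so ξ = 411.9/2 = 205.9 mol/s.
Outlet amounts (n = n₀ + ν ξ):
  Q: 673 − 2(205.9) = 261.1
  M: 3230 − 3(205.9) = 2612
  R: 0 + 1(205.9) = 205.9
  U: 0 + 3(205.9) = 617.8
  V: 1060 (inert)
Total out = 4757 mol/s; y_M = 2612 / 4757 = 0.5491.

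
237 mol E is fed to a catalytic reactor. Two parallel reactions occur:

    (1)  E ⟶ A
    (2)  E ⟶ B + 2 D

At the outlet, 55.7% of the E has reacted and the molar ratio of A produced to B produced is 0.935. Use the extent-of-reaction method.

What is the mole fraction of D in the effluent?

Conversion of E: E consumed = 0.557 × 237 = 132 mol = 1ξ₁ + 1ξ₂.
Selectivity: 1ξ₁ / (1ξ₂) = 0.935 → ξ₁ = 0.935 ξ₂.
Substitute: (1·0.935 + 1) ξ₂ = 132 → ξ₂ = 68.22 mol, ξ₁ = 63.79 mol.
Outlet amounts (n = n₀ + Σ ν·ξ):
  E: 237 − 1(63.79) − 1(68.22) = 105
  A: 0 + 1(63.79) = 63.79
  B: 0 + 1(68.22) = 68.22
  D: 0 + 2(68.22) = 136.4
Total out = 373.4 mol; y_D = 136.4 / 373.4 = 0.3654.

0.365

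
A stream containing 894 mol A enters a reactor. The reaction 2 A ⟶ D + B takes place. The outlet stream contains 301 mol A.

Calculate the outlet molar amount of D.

296 mol

For A: n = n₀ − 2ξ → 301 = 894 − 2ξ, giving ξ = 296.5 mol.
Outlet amounts (n = n₀ + ν ξ):
  A: 894 − 2(296.5) = 301
  D: 0 + 1(296.5) = 296.5
  B: 0 + 1(296.5) = 296.5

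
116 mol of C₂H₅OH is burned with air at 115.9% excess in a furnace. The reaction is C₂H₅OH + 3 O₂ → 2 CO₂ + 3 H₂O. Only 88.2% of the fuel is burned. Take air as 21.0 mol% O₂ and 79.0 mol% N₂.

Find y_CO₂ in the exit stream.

Stoichiometric O₂ = 3 × 116 = 348 mol; O₂ fed = 348 × 2.159 = 751.3 mol.
N₂ fed = 751.3 × 79/21 = 2826 mol.
Fuel reacted = 0.882 × 116 → ξ = 102.3 mol.
Outlet (n = n₀ + ν ξ):
  C₂H₅OH: 116 − 1(102.3) = 13.69
  O₂: 751.3 − 3(102.3) = 444.4
  N₂: 2826 (inert)
  CO₂: 0 + 2(102.3) = 204.6
  H₂O: 0 + 3(102.3) = 306.9
Total out = 3796 mol; y_CO₂ = 204.6 / 3796 = 0.0539.

0.0539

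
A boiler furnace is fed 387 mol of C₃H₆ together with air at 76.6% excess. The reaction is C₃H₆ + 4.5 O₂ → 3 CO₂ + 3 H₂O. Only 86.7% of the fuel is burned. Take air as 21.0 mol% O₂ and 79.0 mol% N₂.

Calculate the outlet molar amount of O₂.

Stoichiometric O₂ = 4.5 × 387 = 1742 mol; O₂ fed = 1742 × 1.766 = 3075 mol.
N₂ fed = 3075 × 79/21 = 11570 mol.
Fuel reacted = 0.867 × 387 → ξ = 335.5 mol.
Outlet (n = n₀ + ν ξ):
  C₃H₆: 387 − 1(335.5) = 51.47
  O₂: 3075 − 4.5(335.5) = 1566
  N₂: 11570 (inert)
  CO₂: 0 + 3(335.5) = 1007
  H₂O: 0 + 3(335.5) = 1007

1570 mol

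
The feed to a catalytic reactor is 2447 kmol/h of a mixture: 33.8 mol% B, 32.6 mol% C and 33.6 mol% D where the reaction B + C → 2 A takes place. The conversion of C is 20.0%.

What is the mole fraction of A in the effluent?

C reacted = 0.2 × 797.7 = 159.5 kmol/h; ν_C = −1, so ξ = 159.5/1 = 159.5 kmol/h.
Outlet amounts (n = n₀ + ν ξ):
  B: 827.1 − 1(159.5) = 667.5
  C: 797.7 − 1(159.5) = 638.2
  A: 0 + 2(159.5) = 319.1
  D: 822.2 (inert)
Total out = 2447 kmol/h; y_A = 319.1 / 2447 = 0.1304.

0.13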